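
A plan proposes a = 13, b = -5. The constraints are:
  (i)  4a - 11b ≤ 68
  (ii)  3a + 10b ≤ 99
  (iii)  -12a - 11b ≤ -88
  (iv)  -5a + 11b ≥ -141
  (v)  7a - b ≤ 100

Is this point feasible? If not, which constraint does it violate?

not feasible — violates (i)

Constraint (i): 4a - 11b = 107, which is not ≤ 68. All other constraints are satisfied.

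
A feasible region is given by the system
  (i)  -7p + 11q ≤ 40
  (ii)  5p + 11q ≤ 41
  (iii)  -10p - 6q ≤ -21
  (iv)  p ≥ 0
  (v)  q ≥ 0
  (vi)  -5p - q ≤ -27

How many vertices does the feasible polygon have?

3

Pairwise boundary intersections that survive every other constraint:
  (41/5, 0)
  (128/25, 7/5)
  (27/5, 0)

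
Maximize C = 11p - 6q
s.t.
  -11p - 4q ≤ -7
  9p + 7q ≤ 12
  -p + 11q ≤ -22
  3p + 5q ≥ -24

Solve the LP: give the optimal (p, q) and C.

Corner points and C = 11p - 6q:
  (33/25, -47/25) → C = 129/5
  (131/43, -285/43) → C = 3151/43
  (143/53, -93/53) → C = 2131/53
  (19/2, -21/2) → C = 335/2

At the optimal vertex, 9p + 7q = 12 and 3p + 5q = -24.
Solving simultaneously gives p = 19/2, q = -21/2.

p = 19/2, q = -21/2, maximum C = 335/2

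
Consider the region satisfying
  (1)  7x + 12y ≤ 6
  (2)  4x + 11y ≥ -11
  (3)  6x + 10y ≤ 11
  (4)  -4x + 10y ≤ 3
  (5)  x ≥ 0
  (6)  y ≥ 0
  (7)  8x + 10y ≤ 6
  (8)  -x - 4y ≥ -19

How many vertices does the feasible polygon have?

5

Of the 28 pairwise boundary intersections, those satisfying every inequality are:
  (12/59, 45/118)
  (6/13, 3/13)
  (0, 3/10)
  (0, 0)
  (3/4, 0)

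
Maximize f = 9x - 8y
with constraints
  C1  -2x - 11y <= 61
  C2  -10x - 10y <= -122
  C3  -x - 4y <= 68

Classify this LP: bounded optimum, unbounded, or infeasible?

unbounded

From the feasible point (976/45, -427/45), moving in the direction (11, -2) keeps every constraint satisfied while f increases without bound.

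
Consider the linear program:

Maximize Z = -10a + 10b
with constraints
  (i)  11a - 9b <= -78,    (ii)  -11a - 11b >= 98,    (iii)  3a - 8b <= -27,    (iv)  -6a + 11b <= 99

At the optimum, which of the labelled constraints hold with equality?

Extreme points and Z = -10a + 10b:
  (-1081/121, 3/121) → Z = 10840/121
  (-197/17, 501/187) → Z = 26680/187
  (-33, -9) → Z = 240

The maximum is at (-33, -9). Substituting into each constraint, equality holds for (iii) and (iv); the remaining constraints have slack.

(iii) and (iv)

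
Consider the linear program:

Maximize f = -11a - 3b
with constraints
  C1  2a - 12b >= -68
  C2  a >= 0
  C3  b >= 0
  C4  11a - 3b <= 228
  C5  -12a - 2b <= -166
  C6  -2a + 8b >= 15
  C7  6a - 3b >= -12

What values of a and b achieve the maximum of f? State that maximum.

a = 649/50, b = 128/25, maximum f = -7907/50

At the optimal vertex, -12a - 2b = -166 and -2a + 8b = 15.
Solving simultaneously gives a = 649/50, b = 128/25.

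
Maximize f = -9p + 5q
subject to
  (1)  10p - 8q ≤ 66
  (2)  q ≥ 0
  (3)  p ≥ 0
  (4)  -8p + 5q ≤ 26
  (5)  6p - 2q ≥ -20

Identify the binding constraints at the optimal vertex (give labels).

Feasible corners and f = -9p + 5q:
  (33/5, 0) → f = -297/5
  (0, 0) → f = 0
  (0, 26/5) → f = 26
The feasible region is unbounded (it extends along (5, 8), (4, 5)), but f strictly decreases along every unbounded feasible direction, so there is no improving ray and the maximum is attained at a vertex.

The maximum is at (0, 26/5). Substituting into each constraint, equality holds for (3) and (4); the remaining constraints have slack.

(3) and (4)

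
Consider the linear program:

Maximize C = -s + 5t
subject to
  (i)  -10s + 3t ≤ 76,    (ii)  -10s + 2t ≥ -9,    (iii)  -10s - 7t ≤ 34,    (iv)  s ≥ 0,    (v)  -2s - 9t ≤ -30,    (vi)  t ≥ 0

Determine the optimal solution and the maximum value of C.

s = 179/10, t = 85, maximum C = 4071/10

Vertices and C = -s + 5t:
  (179/10, 85) → C = 4071/10
  (0, 76/3) → C = 380/3
  (3/2, 3) → C = 27/2
  (0, 10/3) → C = 50/3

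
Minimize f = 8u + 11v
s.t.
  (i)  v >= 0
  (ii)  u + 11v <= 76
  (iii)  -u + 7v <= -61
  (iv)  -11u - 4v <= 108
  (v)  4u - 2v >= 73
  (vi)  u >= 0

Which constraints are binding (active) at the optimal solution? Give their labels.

Corner points and f = 8u + 11v:
  (76, 0) → f = 608
  (61, 0) → f = 488
  (401/6, 5/6) → f = 3263/6

The minimum is at (61, 0). Substituting into each constraint, equality holds for (i) and (iii); the remaining constraints have slack.

(i) and (iii)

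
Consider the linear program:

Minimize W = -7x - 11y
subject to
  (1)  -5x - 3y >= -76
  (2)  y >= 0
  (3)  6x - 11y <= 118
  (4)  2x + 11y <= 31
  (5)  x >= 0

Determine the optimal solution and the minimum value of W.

x = 743/49, y = 3/49, minimum W = -5234/49

Corner points and W = -7x - 11y:
  (76/5, 0) → W = -532/5
  (743/49, 3/49) → W = -5234/49
  (0, 0) → W = 0
  (0, 31/11) → W = -31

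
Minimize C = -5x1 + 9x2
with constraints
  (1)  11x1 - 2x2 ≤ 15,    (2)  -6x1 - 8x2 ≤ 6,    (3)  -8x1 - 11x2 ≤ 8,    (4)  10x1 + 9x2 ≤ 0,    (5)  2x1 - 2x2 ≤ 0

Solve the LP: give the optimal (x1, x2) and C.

Corner points and C = -5x1 + 9x2:
  (-1, 0) → C = 5
  (-8/19, -8/19) → C = -32/19
  (0, 0) → C = 0
The feasible region is unbounded (it extends along (-4, 3), (-9, 10)), but C strictly increases along every unbounded feasible direction, so there is no improving ray and the minimum is attained at a vertex.

x1 = -8/19, x2 = -8/19, minimum C = -32/19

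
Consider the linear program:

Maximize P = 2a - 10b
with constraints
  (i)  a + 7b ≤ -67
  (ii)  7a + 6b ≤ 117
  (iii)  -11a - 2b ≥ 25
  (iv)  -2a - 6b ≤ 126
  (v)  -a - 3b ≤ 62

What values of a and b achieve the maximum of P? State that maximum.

Corner points and P = 2a - 10b:
  (-41/75, -712/75) → P = 2346/25
  (-233/4, -5/4) → P = -104
  (49/31, -657/31) → P = 6668/31

a = 49/31, b = -657/31, maximum P = 6668/31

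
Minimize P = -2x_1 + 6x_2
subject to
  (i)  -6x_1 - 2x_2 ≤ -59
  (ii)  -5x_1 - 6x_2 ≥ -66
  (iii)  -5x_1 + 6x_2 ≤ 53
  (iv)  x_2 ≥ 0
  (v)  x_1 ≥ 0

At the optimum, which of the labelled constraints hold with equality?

(ii) and (iv)

Corner points and P = -2x_1 + 6x_2:
  (111/13, 101/26) → P = 81/13
  (59/6, 0) → P = -59/3
  (66/5, 0) → P = -132/5

The minimum is at (66/5, 0). Substituting into each constraint, equality holds for (ii) and (iv); the remaining constraints have slack.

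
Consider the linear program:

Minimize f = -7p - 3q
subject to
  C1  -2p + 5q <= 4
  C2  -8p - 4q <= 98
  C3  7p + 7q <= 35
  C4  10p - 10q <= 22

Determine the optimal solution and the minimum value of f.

p = 18/5, q = 7/5, minimum f = -147/5

Feasible corners and f = -7p - 3q:
  (-253/24, -41/12) → f = 2017/24
  (3, 2) → f = -27
  (-223/30, -289/30) → f = 1214/15
  (18/5, 7/5) → f = -147/5

At the optimal vertex, 7p + 7q = 35 and 10p - 10q = 22.
Solving simultaneously gives p = 18/5, q = 7/5.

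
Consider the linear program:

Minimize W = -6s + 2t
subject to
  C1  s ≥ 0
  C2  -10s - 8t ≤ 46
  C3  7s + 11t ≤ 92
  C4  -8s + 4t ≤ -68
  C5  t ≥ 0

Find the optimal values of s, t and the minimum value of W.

s = 92/7, t = 0, minimum W = -552/7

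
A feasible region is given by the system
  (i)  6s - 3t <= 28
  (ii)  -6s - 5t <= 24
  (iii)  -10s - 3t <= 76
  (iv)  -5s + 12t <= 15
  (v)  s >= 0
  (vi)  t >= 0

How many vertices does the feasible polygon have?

Pairwise boundary intersections that survive every other constraint:
  (127/19, 230/57)
  (14/3, 0)
  (0, 5/4)
  (0, 0)

4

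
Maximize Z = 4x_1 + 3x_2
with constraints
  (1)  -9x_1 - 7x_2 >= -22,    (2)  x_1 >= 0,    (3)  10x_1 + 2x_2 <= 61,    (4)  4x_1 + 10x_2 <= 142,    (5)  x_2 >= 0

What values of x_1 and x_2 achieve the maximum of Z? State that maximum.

Vertices and Z = 4x_1 + 3x_2:
  (0, 22/7) → Z = 66/7
  (22/9, 0) → Z = 88/9
  (0, 0) → Z = 0

The binding constraints are -9x_1 - 7x_2 = -22 and x_2 = 0.
Solving simultaneously gives x_1 = 22/9, x_2 = 0.

x_1 = 22/9, x_2 = 0, maximum Z = 88/9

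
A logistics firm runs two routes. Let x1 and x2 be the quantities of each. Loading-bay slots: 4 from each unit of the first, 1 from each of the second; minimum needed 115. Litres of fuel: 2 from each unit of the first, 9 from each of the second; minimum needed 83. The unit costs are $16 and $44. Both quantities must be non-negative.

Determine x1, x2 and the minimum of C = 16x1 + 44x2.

The feasible region is unbounded (it extends along (0, 1), (1, 0)), but C strictly increases along every unbounded feasible direction, so there is no improving ray and the minimum is attained at a vertex.

The binding constraints are 4x1 + x2 = 115 and 2x1 + 9x2 = 83.
Solving simultaneously gives x1 = 28, x2 = 3.

x1 = 28, x2 = 3, minimum C = 580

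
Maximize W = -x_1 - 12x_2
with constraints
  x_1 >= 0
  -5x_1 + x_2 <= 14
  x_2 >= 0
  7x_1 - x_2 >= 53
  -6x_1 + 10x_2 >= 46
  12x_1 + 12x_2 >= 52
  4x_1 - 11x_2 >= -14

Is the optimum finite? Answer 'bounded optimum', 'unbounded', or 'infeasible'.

infeasible

The boundaries -5x_1 + x_2 = 14 and 7x_1 - x_2 = 53 meet at (67/2, 363/2), but that point violates 4x_1 - 11x_2 ≥ -14. Every candidate vertex is excluded by some other constraint, so the feasible region is empty.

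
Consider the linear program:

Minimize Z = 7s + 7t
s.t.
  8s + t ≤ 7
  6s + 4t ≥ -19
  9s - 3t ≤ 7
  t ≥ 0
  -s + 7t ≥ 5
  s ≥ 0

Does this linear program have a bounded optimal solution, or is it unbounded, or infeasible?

bounded optimum

Vertices and Z = 7s + 7t:
  (44/57, 47/57) → Z = 637/57
  (0, 7) → Z = 49
  (0, 5/7) → Z = 5
The feasible region has finitely many vertices and no improving ray; the minimum is 5 at (0, 5/7).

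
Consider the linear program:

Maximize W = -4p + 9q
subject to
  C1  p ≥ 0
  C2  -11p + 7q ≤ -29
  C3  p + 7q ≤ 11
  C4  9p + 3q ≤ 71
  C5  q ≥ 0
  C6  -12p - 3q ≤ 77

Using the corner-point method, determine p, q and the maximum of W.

p = 10/3, q = 23/21, maximum W = -73/21

Feasible corners and W = -4p + 9q:
  (10/3, 23/21) → W = -73/21
  (29/11, 0) → W = -116/11
  (116/15, 7/15) → W = -401/15
  (71/9, 0) → W = -284/9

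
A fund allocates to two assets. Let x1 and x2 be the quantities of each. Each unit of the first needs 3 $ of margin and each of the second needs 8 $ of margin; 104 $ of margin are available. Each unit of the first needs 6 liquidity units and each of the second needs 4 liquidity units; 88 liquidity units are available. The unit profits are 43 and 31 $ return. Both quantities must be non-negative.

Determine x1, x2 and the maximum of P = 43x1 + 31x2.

Corner points and P = 43x1 + 31x2:
  (0, 0) → P = 0
  (0, 13) → P = 403
  (44/3, 0) → P = 1892/3
  (8, 10) → P = 654

x1 = 8, x2 = 10, maximum P = 654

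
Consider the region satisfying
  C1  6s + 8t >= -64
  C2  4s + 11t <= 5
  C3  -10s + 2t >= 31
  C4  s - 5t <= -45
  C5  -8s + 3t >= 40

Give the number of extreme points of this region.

Of the 10 pairwise boundary intersections, those satisfying every inequality are:
  (-372/17, 143/17)
  (-340/19, 103/19)
  (-470/31, 185/31)

3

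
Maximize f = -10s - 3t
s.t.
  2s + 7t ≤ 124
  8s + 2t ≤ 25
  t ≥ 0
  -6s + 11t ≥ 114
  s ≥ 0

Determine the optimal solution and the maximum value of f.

Feasible corners and f = -10s - 3t:
  (47/100, 531/50) → f = -914/25
  (0, 25/2) → f = -75/2
  (0, 114/11) → f = -342/11

s = 0, t = 114/11, maximum f = -342/11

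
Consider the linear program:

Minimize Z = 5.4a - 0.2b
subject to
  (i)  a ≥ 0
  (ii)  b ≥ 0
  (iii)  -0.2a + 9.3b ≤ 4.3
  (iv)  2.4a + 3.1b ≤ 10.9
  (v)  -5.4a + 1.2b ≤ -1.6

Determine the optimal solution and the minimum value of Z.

a = 8/27, b = 0, minimum Z = 8/5

Vertices and Z = 5.4a - 0.2b:
  (109/24, 0) → Z = 981/40
  (8/27, 0) → Z = 8/5
  (142/37, 625/1147) → Z = 118229/5735
  (334/833, 1177/2499) → Z = 25877/12495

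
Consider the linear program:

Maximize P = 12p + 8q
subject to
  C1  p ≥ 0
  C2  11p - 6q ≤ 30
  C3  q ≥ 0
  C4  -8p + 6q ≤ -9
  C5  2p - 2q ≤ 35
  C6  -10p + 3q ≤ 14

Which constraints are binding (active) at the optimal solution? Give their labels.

C2 and C4

Extreme points and P = 12p + 8q:
  (30/11, 0) → P = 360/11
  (7, 47/6) → P = 440/3
  (9/8, 0) → P = 27/2

The maximum is at (7, 47/6). Substituting into each constraint, equality holds for C2 and C4; the remaining constraints have slack.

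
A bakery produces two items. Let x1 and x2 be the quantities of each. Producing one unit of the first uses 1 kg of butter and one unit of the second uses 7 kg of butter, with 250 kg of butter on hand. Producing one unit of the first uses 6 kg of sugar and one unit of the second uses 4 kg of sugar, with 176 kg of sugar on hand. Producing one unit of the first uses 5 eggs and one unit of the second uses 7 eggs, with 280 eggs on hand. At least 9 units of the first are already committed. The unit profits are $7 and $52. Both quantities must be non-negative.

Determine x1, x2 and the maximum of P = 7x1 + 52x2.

x1 = 9, x2 = 61/2, maximum P = 1649

Vertices and P = 7x1 + 52x2:
  (88/3, 0) → P = 616/3
  (9, 0) → P = 63
  (9, 61/2) → P = 1649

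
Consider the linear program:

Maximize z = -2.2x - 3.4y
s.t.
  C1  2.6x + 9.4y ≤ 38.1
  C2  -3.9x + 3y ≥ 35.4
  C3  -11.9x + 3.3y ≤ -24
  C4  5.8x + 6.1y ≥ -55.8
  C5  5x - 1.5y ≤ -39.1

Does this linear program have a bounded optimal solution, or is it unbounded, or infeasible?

infeasible

The boundaries 2.6x + 9.4y = 38.1 and 5.8x + 6.1y = -55.8 meet at (-75693/3866, 18303/1933), but that point violates -11.9x + 3.3y ≤ -24. Every candidate vertex is excluded by some other constraint, so the feasible region is empty.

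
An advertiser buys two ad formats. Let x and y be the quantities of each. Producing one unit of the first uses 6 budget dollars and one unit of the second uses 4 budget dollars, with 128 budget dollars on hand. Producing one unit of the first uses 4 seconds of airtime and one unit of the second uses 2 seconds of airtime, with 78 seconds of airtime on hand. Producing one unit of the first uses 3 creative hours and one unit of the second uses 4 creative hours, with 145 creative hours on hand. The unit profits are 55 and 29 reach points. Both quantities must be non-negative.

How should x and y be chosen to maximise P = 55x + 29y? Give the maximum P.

x = 14, y = 11, maximum P = 1089

Vertices and P = 55x + 29y:
  (0, 0) → P = 0
  (0, 32) → P = 928
  (39/2, 0) → P = 2145/2
  (14, 11) → P = 1089

The optimum lies where 6x + 4y = 128 and 4x + 2y = 78.
Solving simultaneously gives x = 14, y = 11.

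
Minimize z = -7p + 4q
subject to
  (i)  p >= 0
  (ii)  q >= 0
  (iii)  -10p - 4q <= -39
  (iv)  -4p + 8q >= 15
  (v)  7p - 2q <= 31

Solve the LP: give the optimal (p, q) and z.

p = 139/24, q = 229/48, minimum z = -515/24

Extreme points and z = -7p + 4q:
  (0, 39/4) → z = 39
  (21/8, 51/16) → z = -45/8
  (139/24, 229/48) → z = -515/24
The feasible region is unbounded (it extends along (0, 1), (2, 7)), but z strictly increases along every unbounded feasible direction, so there is no improving ray and the minimum is attained at a vertex.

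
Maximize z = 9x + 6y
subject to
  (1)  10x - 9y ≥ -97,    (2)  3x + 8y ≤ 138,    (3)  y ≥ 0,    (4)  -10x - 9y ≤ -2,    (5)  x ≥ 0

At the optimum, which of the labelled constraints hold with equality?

(2) and (3)

Vertices and z = 9x + 6y:
  (466/107, 1671/107) → z = 14220/107
  (0, 97/9) → z = 194/3
  (46, 0) → z = 414
  (1/5, 0) → z = 9/5
  (0, 2/9) → z = 4/3

The maximum is at (46, 0). Substituting into each constraint, equality holds for (2) and (3); the remaining constraints have slack.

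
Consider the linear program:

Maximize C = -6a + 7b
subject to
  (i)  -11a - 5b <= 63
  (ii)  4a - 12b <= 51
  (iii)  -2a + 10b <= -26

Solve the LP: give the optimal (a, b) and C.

a = -25/6, b = -103/30, maximum C = 29/30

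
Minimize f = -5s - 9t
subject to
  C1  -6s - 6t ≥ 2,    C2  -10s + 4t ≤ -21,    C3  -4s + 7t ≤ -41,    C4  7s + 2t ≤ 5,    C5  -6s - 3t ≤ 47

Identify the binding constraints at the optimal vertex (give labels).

C3 and C4

Corner points and f = -5s - 9t:
  (-17/54, -163/27) → f = 3019/54
  (-125/54, -298/27) → f = 5989/54
  (39/19, -89/19) → f = 606/19
  (109/9, -359/9) → f = 2686/9

The minimum is at (39/19, -89/19). Substituting into each constraint, equality holds for C3 and C4; the remaining constraints have slack.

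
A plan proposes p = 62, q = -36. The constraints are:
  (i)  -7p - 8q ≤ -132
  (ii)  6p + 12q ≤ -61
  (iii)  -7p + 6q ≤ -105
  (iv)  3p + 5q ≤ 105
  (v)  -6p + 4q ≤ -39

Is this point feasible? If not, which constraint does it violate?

not feasible — violates (ii)

Constraint (ii): 6p + 12q = -60, which is not ≤ -61. All other constraints are satisfied.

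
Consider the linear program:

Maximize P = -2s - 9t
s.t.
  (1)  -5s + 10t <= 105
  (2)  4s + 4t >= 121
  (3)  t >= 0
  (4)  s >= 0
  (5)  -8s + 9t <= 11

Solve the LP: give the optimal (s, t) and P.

Vertices and P = -2s - 9t:
  (167/7, 157/7) → P = -1747/7
  (121/4, 0) → P = -121/2
  (1045/68, 253/17) → P = -5599/34
The feasible region is unbounded (it extends along (2, 1), (1, 0)), but P strictly decreases along every unbounded feasible direction, so there is no improving ray and the maximum is attained at a vertex.

At the optimal vertex, 4s + 4t = 121 and t = 0.
Solving simultaneously gives s = 121/4, t = 0.

s = 121/4, t = 0, maximum P = -121/2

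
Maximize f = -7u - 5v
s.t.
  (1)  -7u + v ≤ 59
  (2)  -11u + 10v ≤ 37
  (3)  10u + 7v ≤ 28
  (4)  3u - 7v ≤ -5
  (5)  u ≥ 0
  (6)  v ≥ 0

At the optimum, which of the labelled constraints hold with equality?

(4) and (5)

Feasible corners and f = -7u - 5v:
  (7/59, 226/59) → f = -1179/59
  (0, 37/10) → f = -37/2
  (23/13, 134/91) → f = -1797/91
  (0, 5/7) → f = -25/7

The maximum is at (0, 5/7). Substituting into each constraint, equality holds for (4) and (5); the remaining constraints have slack.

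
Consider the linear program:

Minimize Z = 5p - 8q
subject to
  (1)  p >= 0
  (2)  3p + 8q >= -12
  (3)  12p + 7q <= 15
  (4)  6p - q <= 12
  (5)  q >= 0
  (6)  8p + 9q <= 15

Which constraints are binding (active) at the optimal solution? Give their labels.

(1) and (6)

Corner points and Z = 5p - 8q:
  (0, 0) → Z = 0
  (0, 5/3) → Z = -40/3
  (5/4, 0) → Z = 25/4
  (15/26, 15/13) → Z = -165/26

The minimum is at (0, 5/3). Substituting into each constraint, equality holds for (1) and (6); the remaining constraints have slack.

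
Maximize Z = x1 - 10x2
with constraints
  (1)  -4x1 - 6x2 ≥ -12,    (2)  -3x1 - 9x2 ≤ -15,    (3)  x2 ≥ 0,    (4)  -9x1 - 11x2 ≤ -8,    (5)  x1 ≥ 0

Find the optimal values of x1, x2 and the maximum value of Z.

Feasible corners and Z = x1 - 10x2:
  (1, 4/3) → Z = -37/3
  (0, 2) → Z = -20
  (0, 5/3) → Z = -50/3

x1 = 1, x2 = 4/3, maximum Z = -37/3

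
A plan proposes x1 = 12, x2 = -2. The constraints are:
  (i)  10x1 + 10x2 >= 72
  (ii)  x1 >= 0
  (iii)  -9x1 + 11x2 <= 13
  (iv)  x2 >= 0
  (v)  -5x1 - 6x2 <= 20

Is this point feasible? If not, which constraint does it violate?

Constraint (iv): x2 = -2, which is not ≥ 0. All other constraints are satisfied.

not feasible — violates (iv)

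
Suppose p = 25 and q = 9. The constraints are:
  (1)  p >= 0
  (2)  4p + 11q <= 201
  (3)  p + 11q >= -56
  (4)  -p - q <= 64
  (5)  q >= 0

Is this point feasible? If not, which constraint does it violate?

(1): 25 ≥ 0 ✓
(2): 199 ≤ 201 ✓
(3): 124 ≥ -56 ✓
(4): -34 ≤ 64 ✓
(5): 9 ≥ 0 ✓

feasible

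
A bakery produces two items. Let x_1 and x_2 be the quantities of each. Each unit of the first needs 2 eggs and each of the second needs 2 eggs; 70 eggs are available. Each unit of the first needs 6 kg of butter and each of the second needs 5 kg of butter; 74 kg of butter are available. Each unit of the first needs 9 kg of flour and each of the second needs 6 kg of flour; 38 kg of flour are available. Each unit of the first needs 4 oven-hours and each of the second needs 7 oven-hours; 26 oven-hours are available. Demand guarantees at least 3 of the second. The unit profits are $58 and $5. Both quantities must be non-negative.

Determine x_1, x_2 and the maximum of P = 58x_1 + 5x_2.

Corner points and P = 58x_1 + 5x_2:
  (0, 26/7) → P = 130/7
  (0, 3) → P = 15
  (5/4, 3) → P = 175/2

x_1 = 5/4, x_2 = 3, maximum P = 175/2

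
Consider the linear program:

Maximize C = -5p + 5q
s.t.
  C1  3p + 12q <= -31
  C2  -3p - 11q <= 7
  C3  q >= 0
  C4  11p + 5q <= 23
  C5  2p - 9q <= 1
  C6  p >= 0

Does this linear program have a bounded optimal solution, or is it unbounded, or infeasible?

infeasible

The boundaries q = 0 and 2p - 9q = 1 meet at (1/2, 0), but that point violates 3p + 12q ≤ -31. Every candidate vertex is excluded by some other constraint, so the feasible region is empty.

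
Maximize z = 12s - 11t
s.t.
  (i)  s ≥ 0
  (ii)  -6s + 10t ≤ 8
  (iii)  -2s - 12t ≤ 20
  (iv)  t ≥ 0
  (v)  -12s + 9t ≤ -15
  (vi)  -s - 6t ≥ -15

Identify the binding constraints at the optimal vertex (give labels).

Extreme points and z = 12s - 11t:
  (5/4, 0) → z = 15
  (15, 0) → z = 180
  (25/9, 55/27) → z = 295/27

The maximum is at (15, 0). Substituting into each constraint, equality holds for (iv) and (vi); the remaining constraints have slack.

(iv) and (vi)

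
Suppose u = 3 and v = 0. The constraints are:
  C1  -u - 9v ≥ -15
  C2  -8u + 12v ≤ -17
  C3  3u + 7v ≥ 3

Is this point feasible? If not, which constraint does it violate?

feasible

C1: -3 ≥ -15 ✓
C2: -24 ≤ -17 ✓
C3: 9 ≥ 3 ✓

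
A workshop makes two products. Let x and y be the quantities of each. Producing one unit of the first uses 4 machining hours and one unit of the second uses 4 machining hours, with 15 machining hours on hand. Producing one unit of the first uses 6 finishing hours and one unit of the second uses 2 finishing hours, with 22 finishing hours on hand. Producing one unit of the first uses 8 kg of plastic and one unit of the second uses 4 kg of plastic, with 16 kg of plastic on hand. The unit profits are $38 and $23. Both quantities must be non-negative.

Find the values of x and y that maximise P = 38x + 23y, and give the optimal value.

Vertices and P = 38x + 23y:
  (0, 0) → P = 0
  (0, 15/4) → P = 345/4
  (2, 0) → P = 76
  (1/4, 7/2) → P = 90

x = 1/4, y = 7/2, maximum P = 90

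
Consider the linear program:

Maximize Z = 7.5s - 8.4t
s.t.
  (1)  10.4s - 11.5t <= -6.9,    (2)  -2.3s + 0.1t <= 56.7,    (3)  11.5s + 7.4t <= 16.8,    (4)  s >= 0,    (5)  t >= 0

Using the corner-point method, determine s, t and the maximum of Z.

s = 0, t = 0.6, maximum Z = -5.04

Feasible corners and Z = 7.5s - 8.4t:
  (14214/20921, 25407/20921) → Z = -534069/104605
  (0, 3/5) → Z = -126/25
  (0, 84/37) → Z = -3528/185

At the optimal vertex, 10.4s - 11.5t = -6.9 and s = 0.
Solving simultaneously gives s = 0, t = 3/5.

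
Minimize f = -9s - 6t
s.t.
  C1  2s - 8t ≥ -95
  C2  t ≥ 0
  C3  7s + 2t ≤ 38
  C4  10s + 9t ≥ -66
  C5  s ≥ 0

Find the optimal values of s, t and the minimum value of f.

Corner points and f = -9s - 6t:
  (19/10, 247/20) → f = -456/5
  (0, 95/8) → f = -285/4
  (38/7, 0) → f = -342/7
  (0, 0) → f = 0

The optimum lies where 2s - 8t = -95 and 7s + 2t = 38.
Solving simultaneously gives s = 19/10, t = 247/20.

s = 19/10, t = 247/20, minimum f = -456/5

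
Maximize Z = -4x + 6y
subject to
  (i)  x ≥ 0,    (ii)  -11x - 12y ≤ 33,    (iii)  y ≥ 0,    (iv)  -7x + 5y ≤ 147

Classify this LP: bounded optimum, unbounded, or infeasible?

unbounded

From the feasible point (0, 0), moving in the direction (5, 7) keeps every constraint satisfied while Z increases without bound.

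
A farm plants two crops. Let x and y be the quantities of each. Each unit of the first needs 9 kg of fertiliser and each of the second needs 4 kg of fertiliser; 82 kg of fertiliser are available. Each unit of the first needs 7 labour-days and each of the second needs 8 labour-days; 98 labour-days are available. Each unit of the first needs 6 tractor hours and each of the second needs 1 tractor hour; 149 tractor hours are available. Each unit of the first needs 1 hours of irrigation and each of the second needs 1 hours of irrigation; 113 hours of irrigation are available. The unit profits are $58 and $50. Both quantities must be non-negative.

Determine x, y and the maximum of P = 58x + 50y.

x = 6, y = 7, maximum P = 698

At the optimal vertex, 9x + 4y = 82 and 7x + 8y = 98.
Solving simultaneously gives x = 6, y = 7.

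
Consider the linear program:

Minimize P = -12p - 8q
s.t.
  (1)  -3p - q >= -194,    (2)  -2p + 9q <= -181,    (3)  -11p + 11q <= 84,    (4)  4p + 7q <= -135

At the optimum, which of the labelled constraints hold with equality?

Extreme points and P = -12p - 8q:
  (1493/17, -1181/17) → P = -8468/17
  (-2747/77, -2159/77) → P = 50236/77
  (26/25, -497/25) → P = 3664/25
The feasible region is unbounded (it extends along (-1, -1), (1, -3)), but P strictly increases along every unbounded feasible direction, so there is no improving ray and the minimum is attained at a vertex.

The minimum is at (1493/17, -1181/17). Substituting into each constraint, equality holds for (1) and (4); the remaining constraints have slack.

(1) and (4)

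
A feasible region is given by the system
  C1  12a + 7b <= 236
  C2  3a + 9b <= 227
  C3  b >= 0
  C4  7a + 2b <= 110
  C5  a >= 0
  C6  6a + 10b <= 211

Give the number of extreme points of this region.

Of the 15 pairwise boundary intersections, those satisfying every inequality are:
  (298/25, 332/25)
  (883/78, 186/13)
  (110/7, 0)
  (0, 0)
  (0, 211/10)

5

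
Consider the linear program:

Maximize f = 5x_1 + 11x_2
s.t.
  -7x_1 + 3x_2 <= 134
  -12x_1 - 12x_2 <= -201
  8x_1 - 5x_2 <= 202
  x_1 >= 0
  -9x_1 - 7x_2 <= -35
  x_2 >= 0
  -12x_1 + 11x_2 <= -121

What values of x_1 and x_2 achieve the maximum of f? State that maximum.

x_1 = 231/4, x_2 = 52, maximum f = 3443/4

Extreme points and f = 5x_1 + 11x_2:
  (67/4, 0) → f = 335/4
  (1221/92, 80/23) → f = 9625/92
  (101/4, 0) → f = 505/4
  (231/4, 52) → f = 3443/4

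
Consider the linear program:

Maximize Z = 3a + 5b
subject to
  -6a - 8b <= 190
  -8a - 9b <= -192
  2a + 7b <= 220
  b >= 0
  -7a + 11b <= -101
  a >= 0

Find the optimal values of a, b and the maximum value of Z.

a = 110, b = 0, maximum Z = 330

Extreme points and Z = 3a + 5b:
  (24, 0) → Z = 72
  (3021/151, 536/151) → Z = 11743/151
  (110, 0) → Z = 330
  (3127/71, 1338/71) → Z = 16071/71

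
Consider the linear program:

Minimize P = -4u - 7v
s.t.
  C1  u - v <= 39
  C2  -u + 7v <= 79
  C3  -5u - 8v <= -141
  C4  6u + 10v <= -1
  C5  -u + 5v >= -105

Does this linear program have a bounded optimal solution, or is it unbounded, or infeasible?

infeasible

The boundaries u - v = 39 and -u + 7v = 79 meet at (176/3, 59/3), but that point violates 6u + 10v ≤ -1. Every candidate vertex is excluded by some other constraint, so the feasible region is empty.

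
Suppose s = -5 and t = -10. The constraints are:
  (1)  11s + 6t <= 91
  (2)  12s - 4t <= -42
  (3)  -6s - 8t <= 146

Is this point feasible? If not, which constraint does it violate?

not feasible — violates (2)

Constraint (2): 12s - 4t = -20, which is not ≤ -42. All other constraints are satisfied.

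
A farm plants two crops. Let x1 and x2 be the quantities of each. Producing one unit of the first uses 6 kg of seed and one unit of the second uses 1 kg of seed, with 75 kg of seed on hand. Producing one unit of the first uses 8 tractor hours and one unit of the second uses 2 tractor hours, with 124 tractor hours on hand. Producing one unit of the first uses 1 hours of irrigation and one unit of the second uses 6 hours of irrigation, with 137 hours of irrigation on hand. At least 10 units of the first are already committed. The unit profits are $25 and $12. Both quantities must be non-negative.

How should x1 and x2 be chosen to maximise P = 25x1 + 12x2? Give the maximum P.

x1 = 10, x2 = 15, maximum P = 430

Vertices and P = 25x1 + 12x2:
  (25/2, 0) → P = 625/2
  (10, 0) → P = 250
  (10, 15) → P = 430

The binding constraints are 6x1 + x2 = 75 and x1 = 10.
Solving simultaneously gives x1 = 10, x2 = 15.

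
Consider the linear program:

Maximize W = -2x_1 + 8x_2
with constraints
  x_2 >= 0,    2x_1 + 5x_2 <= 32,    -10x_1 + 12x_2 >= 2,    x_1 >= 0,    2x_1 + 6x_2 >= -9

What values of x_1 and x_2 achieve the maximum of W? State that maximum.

Feasible corners and W = -2x_1 + 8x_2:
  (187/37, 162/37) → W = 922/37
  (0, 32/5) → W = 256/5
  (0, 1/6) → W = 4/3

x_1 = 0, x_2 = 32/5, maximum W = 256/5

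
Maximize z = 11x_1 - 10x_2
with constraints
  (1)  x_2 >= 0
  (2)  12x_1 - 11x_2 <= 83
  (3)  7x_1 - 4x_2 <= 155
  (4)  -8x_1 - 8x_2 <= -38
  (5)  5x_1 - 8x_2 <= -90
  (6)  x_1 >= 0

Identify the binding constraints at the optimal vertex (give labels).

Vertices and z = 11x_1 - 10x_2:
  (1373/29, 1279/29) → z = 2313/29
  (1654/41, 1495/41) → z = 3244/41
  (0, 45/4) → z = -225/2
The feasible region is unbounded (it extends along (0, 1), (4, 7)), but z strictly decreases along every unbounded feasible direction, so there is no improving ray and the maximum is attained at a vertex.

The maximum is at (1373/29, 1279/29). Substituting into each constraint, equality holds for (2) and (3); the remaining constraints have slack.

(2) and (3)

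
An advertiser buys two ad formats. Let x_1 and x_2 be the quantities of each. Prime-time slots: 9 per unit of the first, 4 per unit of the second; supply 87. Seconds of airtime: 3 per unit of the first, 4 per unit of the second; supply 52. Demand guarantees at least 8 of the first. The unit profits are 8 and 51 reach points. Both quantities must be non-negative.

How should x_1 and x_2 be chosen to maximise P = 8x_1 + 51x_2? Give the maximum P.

Vertices and P = 8x_1 + 51x_2:
  (29/3, 0) → P = 232/3
  (8, 0) → P = 64
  (8, 15/4) → P = 1021/4

The binding constraints are 9x_1 + 4x_2 = 87 and x_1 = 8.
Solving simultaneously gives x_1 = 8, x_2 = 15/4.

x_1 = 8, x_2 = 15/4, maximum P = 1021/4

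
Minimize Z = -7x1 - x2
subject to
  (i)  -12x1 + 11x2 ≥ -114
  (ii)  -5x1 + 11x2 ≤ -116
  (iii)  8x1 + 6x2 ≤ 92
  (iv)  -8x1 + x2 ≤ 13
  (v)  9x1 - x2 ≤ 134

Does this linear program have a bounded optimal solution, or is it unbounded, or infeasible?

bounded optimum

Vertices and Z = -7x1 - x2:
  (-2/7, -822/77) → Z = 976/77
  (-257/76, -267/19) → Z = 2867/76
  (-259/83, -993/83) → Z = 2806/83
The feasible region has finitely many vertices and no improving ray; the minimum is 976/77 at (-2/7, -822/77).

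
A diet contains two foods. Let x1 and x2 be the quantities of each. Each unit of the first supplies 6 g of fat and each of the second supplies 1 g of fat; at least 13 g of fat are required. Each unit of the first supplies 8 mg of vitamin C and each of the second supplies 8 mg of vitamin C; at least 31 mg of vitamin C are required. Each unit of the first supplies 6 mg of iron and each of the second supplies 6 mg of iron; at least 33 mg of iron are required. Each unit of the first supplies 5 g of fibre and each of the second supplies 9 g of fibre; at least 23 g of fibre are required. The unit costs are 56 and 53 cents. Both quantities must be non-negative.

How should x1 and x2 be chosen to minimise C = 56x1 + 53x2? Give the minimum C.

x1 = 3/2, x2 = 4, minimum C = 296

The feasible region is unbounded (it extends along (0, 1), (1, 0)), but C strictly increases along every unbounded feasible direction, so there is no improving ray and the minimum is attained at a vertex.

At the optimal vertex, 6x1 + x2 = 13 and 6x1 + 6x2 = 33.
Solving simultaneously gives x1 = 3/2, x2 = 4.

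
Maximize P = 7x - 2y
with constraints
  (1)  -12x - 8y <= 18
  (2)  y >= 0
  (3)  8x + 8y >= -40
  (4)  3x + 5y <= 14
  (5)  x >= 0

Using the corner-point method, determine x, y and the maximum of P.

x = 14/3, y = 0, maximum P = 98/3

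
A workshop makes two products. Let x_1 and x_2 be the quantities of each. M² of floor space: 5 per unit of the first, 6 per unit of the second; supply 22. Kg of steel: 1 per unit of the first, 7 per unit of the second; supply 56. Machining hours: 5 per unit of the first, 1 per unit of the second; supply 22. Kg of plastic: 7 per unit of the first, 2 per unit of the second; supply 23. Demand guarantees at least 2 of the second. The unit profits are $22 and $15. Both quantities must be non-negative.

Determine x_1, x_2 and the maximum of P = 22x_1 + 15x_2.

x_1 = 2, x_2 = 2, maximum P = 74

Corner points and P = 22x_1 + 15x_2:
  (0, 11/3) → P = 55
  (0, 2) → P = 30
  (2, 2) → P = 74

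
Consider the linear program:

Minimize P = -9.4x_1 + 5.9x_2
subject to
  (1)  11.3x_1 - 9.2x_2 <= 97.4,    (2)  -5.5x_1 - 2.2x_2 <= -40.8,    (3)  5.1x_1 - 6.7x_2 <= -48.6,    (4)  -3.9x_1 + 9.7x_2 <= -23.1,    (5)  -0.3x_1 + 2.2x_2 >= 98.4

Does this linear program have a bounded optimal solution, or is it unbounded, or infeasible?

infeasible

The boundaries 11.3x_1 - 9.2x_2 = 97.4 and -0.3x_1 + 2.2x_2 = 98.4 meet at (4306/85, 4389/85), but that point violates -3.9x_1 + 9.7x_2 ≤ -23.1. Every candidate vertex is excluded by some other constraint, so the feasible region is empty.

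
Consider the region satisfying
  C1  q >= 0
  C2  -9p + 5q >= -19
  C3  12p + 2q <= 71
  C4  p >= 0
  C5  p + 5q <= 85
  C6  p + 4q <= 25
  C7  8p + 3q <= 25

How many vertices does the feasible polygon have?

5

Intersecting each pair of boundary lines and keeping only the points that satisfy every inequality leaves:
  (19/9, 0)
  (0, 0)
  (182/67, 73/67)
  (0, 25/4)
  (25/29, 175/29)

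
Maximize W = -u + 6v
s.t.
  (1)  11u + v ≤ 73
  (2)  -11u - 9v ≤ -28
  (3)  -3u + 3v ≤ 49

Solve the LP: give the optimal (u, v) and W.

u = 85/18, v = 379/18, maximum W = 2189/18

Extreme points and W = -u + 6v:
  (629/88, -45/8) → W = -3599/88
  (85/18, 379/18) → W = 2189/18
  (-119/20, 623/60) → W = 273/4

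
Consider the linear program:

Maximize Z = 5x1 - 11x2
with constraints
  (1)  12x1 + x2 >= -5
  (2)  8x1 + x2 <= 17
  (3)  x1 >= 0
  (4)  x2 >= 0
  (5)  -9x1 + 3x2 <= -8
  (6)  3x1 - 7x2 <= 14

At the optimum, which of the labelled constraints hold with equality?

(2) and (4)

Extreme points and Z = 5x1 - 11x2:
  (17/8, 0) → Z = 85/8
  (59/33, 89/33) → Z = -228/11
  (8/9, 0) → Z = 40/9

The maximum is at (17/8, 0). Substituting into each constraint, equality holds for (2) and (4); the remaining constraints have slack.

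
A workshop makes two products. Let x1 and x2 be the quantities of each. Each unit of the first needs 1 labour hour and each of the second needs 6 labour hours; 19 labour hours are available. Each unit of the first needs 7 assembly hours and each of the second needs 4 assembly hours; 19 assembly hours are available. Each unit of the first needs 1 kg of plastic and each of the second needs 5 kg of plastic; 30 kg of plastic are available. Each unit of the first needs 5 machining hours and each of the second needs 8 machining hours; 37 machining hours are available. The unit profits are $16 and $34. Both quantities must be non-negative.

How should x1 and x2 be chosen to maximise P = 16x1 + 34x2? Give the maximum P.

Feasible corners and P = 16x1 + 34x2:
  (0, 0) → P = 0
  (0, 19/6) → P = 323/3
  (19/7, 0) → P = 304/7
  (1, 3) → P = 118

The binding constraints are x1 + 6x2 = 19 and 7x1 + 4x2 = 19.
Solving simultaneously gives x1 = 1, x2 = 3.

x1 = 1, x2 = 3, maximum P = 118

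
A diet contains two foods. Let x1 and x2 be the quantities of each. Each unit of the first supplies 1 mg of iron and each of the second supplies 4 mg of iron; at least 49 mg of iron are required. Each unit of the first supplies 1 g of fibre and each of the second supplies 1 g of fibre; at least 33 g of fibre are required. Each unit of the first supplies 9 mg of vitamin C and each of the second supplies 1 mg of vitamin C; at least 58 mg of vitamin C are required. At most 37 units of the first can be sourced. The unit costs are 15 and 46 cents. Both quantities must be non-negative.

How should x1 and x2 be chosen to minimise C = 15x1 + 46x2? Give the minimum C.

x1 = 83/3, x2 = 16/3, minimum C = 1981/3

Vertices and C = 15x1 + 46x2:
  (0, 58) → C = 2668
  (83/3, 16/3) → C = 1981/3
  (37, 3) → C = 693
  (25/8, 239/8) → C = 11369/8
The feasible region is unbounded (it extends along (0, 1)), but C strictly increases along every unbounded feasible direction, so there is no improving ray and the minimum is attained at a vertex.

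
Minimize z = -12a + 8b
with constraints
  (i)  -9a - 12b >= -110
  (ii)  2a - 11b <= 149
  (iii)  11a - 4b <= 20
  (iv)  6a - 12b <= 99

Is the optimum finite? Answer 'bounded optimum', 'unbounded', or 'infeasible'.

Vertices and z = -12a + 8b:
  (85/21, 515/84) → z = 10/21
  (-233/14, -116/7) → z = 470/7
  (-13/9, -323/36) → z = -490/9
The feasible region has finitely many vertices and no improving ray; the minimum is -490/9 at (-13/9, -323/36).

bounded optimum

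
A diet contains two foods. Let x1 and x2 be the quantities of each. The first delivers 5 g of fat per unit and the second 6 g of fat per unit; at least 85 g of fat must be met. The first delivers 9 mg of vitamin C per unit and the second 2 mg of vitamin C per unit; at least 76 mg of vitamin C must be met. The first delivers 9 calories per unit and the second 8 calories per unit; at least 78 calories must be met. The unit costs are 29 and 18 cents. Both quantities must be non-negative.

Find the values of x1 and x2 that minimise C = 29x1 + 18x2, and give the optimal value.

x1 = 13/2, x2 = 35/4, minimum C = 346

Feasible corners and C = 29x1 + 18x2:
  (0, 38) → C = 684
  (17, 0) → C = 493
  (13/2, 35/4) → C = 346
The feasible region is unbounded (it extends along (0, 1), (1, 0)), but C strictly increases along every unbounded feasible direction, so there is no improving ray and the minimum is attained at a vertex.

The optimum lies where 5x1 + 6x2 = 85 and 9x1 + 2x2 = 76.
Solving simultaneously gives x1 = 13/2, x2 = 35/4.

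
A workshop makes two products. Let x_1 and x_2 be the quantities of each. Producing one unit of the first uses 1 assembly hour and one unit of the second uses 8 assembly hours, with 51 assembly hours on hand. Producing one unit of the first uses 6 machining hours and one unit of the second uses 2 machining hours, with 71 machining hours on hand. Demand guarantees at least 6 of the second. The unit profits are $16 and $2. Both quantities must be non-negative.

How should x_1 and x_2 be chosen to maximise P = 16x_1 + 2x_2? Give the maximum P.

x_1 = 3, x_2 = 6, maximum P = 60

Vertices and P = 16x_1 + 2x_2:
  (0, 51/8) → P = 51/4
  (0, 6) → P = 12
  (3, 6) → P = 60

At the optimal vertex, x_1 + 8x_2 = 51 and x_2 = 6.
Solving simultaneously gives x_1 = 3, x_2 = 6.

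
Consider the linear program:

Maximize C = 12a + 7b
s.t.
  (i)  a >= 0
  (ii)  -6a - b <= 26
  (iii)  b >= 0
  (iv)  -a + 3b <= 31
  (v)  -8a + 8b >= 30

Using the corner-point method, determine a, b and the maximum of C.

Vertices and C = 12a + 7b:
  (0, 31/3) → C = 217/3
  (0, 15/4) → C = 105/4
  (79/8, 109/8) → C = 1711/8

a = 79/8, b = 109/8, maximum C = 1711/8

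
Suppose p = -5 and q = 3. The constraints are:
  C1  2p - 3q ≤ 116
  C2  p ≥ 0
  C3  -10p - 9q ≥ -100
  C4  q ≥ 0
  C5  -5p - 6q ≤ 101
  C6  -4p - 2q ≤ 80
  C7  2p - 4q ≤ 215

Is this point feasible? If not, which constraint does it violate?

not feasible — violates C2

Constraint C2: p = -5, which is not ≥ 0. All other constraints are satisfied.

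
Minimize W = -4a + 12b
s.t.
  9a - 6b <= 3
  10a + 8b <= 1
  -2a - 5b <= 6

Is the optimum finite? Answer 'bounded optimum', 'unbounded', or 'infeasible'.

Vertices and W = -4a + 12b:
  (5/22, -7/44) → W = -31/11
  (-7/19, -20/19) → W = -212/19
The feasible region has finitely many vertices and no improving ray; the minimum is -212/19 at (-7/19, -20/19).

bounded optimum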